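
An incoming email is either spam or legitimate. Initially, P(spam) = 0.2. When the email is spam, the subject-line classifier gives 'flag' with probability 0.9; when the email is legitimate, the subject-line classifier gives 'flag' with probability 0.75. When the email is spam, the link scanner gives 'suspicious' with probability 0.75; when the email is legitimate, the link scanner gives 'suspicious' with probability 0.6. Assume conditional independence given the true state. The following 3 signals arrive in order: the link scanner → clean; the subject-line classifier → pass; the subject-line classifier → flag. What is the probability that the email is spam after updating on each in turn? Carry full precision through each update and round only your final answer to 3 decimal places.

Apply Bayes' rule sequentially, carrying P(spam) forward.
After the link scanner='clean': P(spam) = 0.25·0.2000 / (0.25·0.2000 + 0.4·0.8000) ≈ 0.1351
After the subject-line classifier='pass': P(spam) = 0.1·0.1351 / (0.1·0.1351 + 0.25·0.8649) ≈ 0.0588
After the subject-line classifier='flag': P(spam) = 0.9·0.0588 / (0.9·0.0588 + 0.75·0.9412) ≈ 0.0698

0.070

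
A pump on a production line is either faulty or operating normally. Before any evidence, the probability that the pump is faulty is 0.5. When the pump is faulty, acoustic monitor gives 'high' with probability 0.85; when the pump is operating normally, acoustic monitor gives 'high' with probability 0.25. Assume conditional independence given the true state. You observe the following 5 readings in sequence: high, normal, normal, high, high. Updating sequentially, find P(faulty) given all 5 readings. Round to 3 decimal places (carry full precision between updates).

After 'high': P(faulty) = 0.85·0.5000 / (0.85·0.5000 + 0.25·0.5000) ≈ 0.7727
After 'normal': P(faulty) = 0.15·0.7727 / (0.15·0.7727 + 0.75·0.2273) ≈ 0.4048
After 'normal': P(faulty) = 0.15·0.4048 / (0.15·0.4048 + 0.75·0.5952) ≈ 0.1197
After 'high': P(faulty) = 0.85·0.1197 / (0.85·0.1197 + 0.25·0.8803) ≈ 0.3162
After 'high': P(faulty) = 0.85·0.3162 / (0.85·0.3162 + 0.25·0.6838) ≈ 0.6112

0.611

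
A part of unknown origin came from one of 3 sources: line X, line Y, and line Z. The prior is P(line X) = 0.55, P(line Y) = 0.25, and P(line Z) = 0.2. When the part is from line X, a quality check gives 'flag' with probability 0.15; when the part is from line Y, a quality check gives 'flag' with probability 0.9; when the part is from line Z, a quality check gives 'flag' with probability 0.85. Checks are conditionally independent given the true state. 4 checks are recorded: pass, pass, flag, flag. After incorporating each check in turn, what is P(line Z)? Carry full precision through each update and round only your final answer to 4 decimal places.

After 'pass': normaliser = 0.85·0.5500 + 0.1·0.2500 + 0.15·0.2000; P(line X) ≈ 0.8947, P(line Y) ≈ 0.0478, P(line Z) ≈ 0.0574
After 'pass': normaliser = 0.85·0.8947 + 0.1·0.0478 + 0.15·0.0574; P(line X) ≈ 0.9827, P(line Y) ≈ 0.0062, P(line Z) ≈ 0.0111
After 'flag': normaliser = 0.15·0.9827 + 0.9·0.0062 + 0.85·0.0111; P(line X) ≈ 0.9075, P(line Y) ≈ 0.0343, P(line Z) ≈ 0.0582
After 'flag': normaliser = 0.15·0.9075 + 0.9·0.0343 + 0.85·0.0582; P(line X) ≈ 0.6289, P(line Y) ≈ 0.1424, P(line Z) ≈ 0.2287

0.2287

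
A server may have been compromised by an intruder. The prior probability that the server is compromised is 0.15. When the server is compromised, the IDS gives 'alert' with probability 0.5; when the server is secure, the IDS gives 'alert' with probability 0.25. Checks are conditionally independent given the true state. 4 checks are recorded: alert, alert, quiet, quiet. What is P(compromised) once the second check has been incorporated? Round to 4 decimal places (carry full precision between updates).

After 'alert': P(compromised) = 0.5·0.1500 / (0.5·0.1500 + 0.25·0.8500) ≈ 0.2609
After 'alert': P(compromised) = 0.5·0.2609 / (0.5·0.2609 + 0.25·0.7391) ≈ 0.4138

0.4138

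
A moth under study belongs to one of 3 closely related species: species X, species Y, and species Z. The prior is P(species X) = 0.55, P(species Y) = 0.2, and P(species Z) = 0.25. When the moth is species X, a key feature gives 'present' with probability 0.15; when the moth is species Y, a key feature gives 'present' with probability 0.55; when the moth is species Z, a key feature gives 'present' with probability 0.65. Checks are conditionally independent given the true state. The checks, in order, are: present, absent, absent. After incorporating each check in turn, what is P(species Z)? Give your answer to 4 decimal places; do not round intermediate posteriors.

0.1956

After 'present': normaliser = 0.15·0.5500 + 0.55·0.2000 + 0.65·0.2500; P(species X) ≈ 0.2324, P(species Y) ≈ 0.3099, P(species Z) ≈ 0.4577
After 'absent': normaliser = 0.85·0.2324 + 0.45·0.3099 + 0.35·0.4577; P(species X) ≈ 0.3973, P(species Y) ≈ 0.2805, P(species Z) ≈ 0.3222
After 'absent': normaliser = 0.85·0.3973 + 0.45·0.2805 + 0.35·0.3222; P(species X) ≈ 0.5856, P(species Y) ≈ 0.2188, P(species Z) ≈ 0.1956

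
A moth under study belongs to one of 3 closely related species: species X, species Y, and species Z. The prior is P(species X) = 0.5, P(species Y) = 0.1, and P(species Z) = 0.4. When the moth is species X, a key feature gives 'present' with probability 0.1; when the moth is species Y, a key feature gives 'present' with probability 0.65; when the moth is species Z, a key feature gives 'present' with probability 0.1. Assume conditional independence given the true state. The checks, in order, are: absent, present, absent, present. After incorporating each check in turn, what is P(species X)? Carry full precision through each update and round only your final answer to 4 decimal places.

After 'absent': normaliser = 0.9·0.5000 + 0.35·0.1000 + 0.9·0.4000; P(species X) ≈ 0.5325, P(species Y) ≈ 0.0414, P(species Z) ≈ 0.4260
After 'present': normaliser = 0.1·0.5325 + 0.65·0.0414 + 0.1·0.4260; P(species X) ≈ 0.4337, P(species Y) ≈ 0.2193, P(species Z) ≈ 0.3470
After 'absent': normaliser = 0.9·0.4337 + 0.35·0.2193 + 0.9·0.3470; P(species X) ≈ 0.5009, P(species Y) ≈ 0.0985, P(species Z) ≈ 0.4007
After 'present': normaliser = 0.1·0.5009 + 0.65·0.0985 + 0.1·0.4007; P(species X) ≈ 0.3249, P(species Y) ≈ 0.4152, P(species Z) ≈ 0.2599

0.3249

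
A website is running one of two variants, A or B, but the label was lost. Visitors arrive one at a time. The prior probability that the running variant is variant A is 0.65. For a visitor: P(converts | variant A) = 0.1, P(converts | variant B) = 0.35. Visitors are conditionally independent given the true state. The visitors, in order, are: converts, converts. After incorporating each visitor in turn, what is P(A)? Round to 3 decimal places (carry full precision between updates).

0.132

After 'converts': P(A) = 0.1·0.6500 / (0.1·0.6500 + 0.35·0.3500) ≈ 0.3467
After 'converts': P(A) = 0.1·0.3467 / (0.1·0.3467 + 0.35·0.6533) ≈ 0.1316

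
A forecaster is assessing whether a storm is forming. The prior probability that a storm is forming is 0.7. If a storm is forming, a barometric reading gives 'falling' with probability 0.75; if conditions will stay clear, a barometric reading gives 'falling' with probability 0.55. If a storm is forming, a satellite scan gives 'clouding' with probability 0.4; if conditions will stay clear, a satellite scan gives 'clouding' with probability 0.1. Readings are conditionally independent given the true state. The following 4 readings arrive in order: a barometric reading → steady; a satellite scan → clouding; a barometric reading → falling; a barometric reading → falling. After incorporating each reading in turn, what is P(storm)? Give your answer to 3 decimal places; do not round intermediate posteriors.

0.906

After a barometric reading='steady': P(storm) = 0.25·0.7000 / (0.25·0.7000 + 0.45·0.3000) ≈ 0.5645
After a satellite scan='clouding': P(storm) = 0.4·0.5645 / (0.4·0.5645 + 0.1·0.4355) ≈ 0.8383
After a barometric reading='falling': P(storm) = 0.75·0.8383 / (0.75·0.8383 + 0.55·0.1617) ≈ 0.8761
After a barometric reading='falling': P(storm) = 0.75·0.8761 / (0.75·0.8761 + 0.55·0.1239) ≈ 0.9060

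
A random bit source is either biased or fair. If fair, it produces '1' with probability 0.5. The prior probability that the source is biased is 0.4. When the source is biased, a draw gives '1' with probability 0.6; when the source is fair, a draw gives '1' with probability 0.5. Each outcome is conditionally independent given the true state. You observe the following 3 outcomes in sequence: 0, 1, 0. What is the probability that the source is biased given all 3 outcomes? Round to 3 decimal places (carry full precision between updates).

After '0': P(biased) = 0.4·0.4000 / (0.4·0.4000 + 0.5·0.6000) ≈ 0.3478
After '1': P(biased) = 0.6·0.3478 / (0.6·0.3478 + 0.5·0.6522) ≈ 0.3902
After '0': P(biased) = 0.4·0.3902 / (0.4·0.3902 + 0.5·0.6098) ≈ 0.3386

0.339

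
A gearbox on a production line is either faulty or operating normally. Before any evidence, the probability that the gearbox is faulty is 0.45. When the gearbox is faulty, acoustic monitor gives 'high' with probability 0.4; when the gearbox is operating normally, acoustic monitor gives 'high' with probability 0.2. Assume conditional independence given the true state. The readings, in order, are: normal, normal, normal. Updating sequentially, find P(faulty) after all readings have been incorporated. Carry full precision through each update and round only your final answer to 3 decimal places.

0.257

After 'normal': P(faulty) = 0.6·0.4500 / (0.6·0.4500 + 0.8·0.5500) ≈ 0.3803
After 'normal': P(faulty) = 0.6·0.3803 / (0.6·0.3803 + 0.8·0.6197) ≈ 0.3152
After 'normal': P(faulty) = 0.6·0.3152 / (0.6·0.3152 + 0.8·0.6848) ≈ 0.2566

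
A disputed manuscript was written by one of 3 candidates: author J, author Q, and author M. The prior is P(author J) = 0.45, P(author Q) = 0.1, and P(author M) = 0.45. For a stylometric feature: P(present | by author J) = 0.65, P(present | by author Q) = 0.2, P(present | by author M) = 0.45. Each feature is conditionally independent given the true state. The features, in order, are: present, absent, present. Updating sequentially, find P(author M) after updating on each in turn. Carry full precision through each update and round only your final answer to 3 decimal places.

Each posterior becomes the prior for the next update.
After 'present': normaliser = 0.65·0.4500 + 0.2·0.1000 + 0.45·0.4500; P(author J) ≈ 0.5680, P(author Q) ≈ 0.0388, P(author M) ≈ 0.3932
After 'absent': normaliser = 0.35·0.5680 + 0.8·0.0388 + 0.55·0.3932; P(author J) ≈ 0.4456, P(author Q) ≈ 0.0696, P(author M) ≈ 0.4848
After 'present': normaliser = 0.65·0.4456 + 0.2·0.0696 + 0.45·0.4848; P(author J) ≈ 0.5552, P(author Q) ≈ 0.0267, P(author M) ≈ 0.4181

0.418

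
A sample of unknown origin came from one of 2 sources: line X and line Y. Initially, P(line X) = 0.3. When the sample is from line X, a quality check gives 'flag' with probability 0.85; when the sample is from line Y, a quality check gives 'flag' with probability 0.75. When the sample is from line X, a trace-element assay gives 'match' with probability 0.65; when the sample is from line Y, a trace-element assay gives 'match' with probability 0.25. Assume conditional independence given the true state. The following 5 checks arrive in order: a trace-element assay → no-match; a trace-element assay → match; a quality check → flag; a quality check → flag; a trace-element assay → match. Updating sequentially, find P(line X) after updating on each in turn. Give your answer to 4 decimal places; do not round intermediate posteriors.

After a trace-element assay='no-match': P(line X) = 0.35·0.3000 / (0.35·0.3000 + 0.75·0.7000) ≈ 0.1667
After a trace-element assay='match': P(line X) = 0.65·0.1667 / (0.65·0.1667 + 0.25·0.8333) ≈ 0.3421
After a quality check='flag': P(line X) = 0.85·0.3421 / (0.85·0.3421 + 0.75·0.6579) ≈ 0.3708
After a quality check='flag': P(line X) = 0.85·0.3708 / (0.85·0.3708 + 0.75·0.6292) ≈ 0.4004
After a trace-element assay='match': P(line X) = 0.65·0.4004 / (0.65·0.4004 + 0.25·0.5996) ≈ 0.6346

0.6346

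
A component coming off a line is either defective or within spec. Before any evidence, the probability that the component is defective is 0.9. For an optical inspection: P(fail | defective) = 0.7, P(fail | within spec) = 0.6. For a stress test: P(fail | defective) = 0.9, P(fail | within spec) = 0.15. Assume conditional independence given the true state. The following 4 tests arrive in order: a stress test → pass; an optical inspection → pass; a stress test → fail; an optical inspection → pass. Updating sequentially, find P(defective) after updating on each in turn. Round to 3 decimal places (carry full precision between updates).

0.781

After a stress test='pass': P(defective) = 0.1·0.9000 / (0.1·0.9000 + 0.85·0.1000) ≈ 0.5143
After an optical inspection='pass': P(defective) = 0.3·0.5143 / (0.3·0.5143 + 0.4·0.4857) ≈ 0.4426
After a stress test='fail': P(defective) = 0.9·0.4426 / (0.9·0.4426 + 0.15·0.5574) ≈ 0.8265
After an optical inspection='pass': P(defective) = 0.3·0.8265 / (0.3·0.8265 + 0.4·0.1735) ≈ 0.7814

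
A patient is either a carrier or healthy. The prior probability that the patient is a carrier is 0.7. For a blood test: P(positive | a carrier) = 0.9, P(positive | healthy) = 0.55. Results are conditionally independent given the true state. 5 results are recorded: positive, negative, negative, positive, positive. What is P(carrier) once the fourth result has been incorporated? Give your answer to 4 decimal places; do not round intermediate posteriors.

0.2358

After 'positive': P(carrier) = 0.9·0.7000 / (0.9·0.7000 + 0.55·0.3000) ≈ 0.7925
After 'negative': P(carrier) = 0.1·0.7925 / (0.1·0.7925 + 0.45·0.2075) ≈ 0.4590
After 'negative': P(carrier) = 0.1·0.4590 / (0.1·0.4590 + 0.45·0.5410) ≈ 0.1586
After 'positive': P(carrier) = 0.9·0.1586 / (0.9·0.1586 + 0.55·0.8414) ≈ 0.2358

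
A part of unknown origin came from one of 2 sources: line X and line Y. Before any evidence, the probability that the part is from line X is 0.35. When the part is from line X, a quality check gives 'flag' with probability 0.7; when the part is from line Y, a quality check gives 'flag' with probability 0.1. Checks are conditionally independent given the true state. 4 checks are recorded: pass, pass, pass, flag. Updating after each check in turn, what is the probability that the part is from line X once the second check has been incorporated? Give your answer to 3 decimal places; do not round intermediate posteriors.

Apply Bayes' rule sequentially, carrying P(line X) forward.
After 'pass': P(line X) = 0.3·0.3500 / (0.3·0.3500 + 0.9·0.6500) ≈ 0.1522
After 'pass': P(line X) = 0.3·0.1522 / (0.3·0.1522 + 0.9·0.8478) ≈ 0.0565

0.056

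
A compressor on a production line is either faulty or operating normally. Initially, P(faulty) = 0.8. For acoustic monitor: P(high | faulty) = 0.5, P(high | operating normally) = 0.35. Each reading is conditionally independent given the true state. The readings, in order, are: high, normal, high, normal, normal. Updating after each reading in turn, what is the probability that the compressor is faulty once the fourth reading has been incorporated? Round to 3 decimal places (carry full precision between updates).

0.828

After 'high': P(faulty) = 0.5·0.8000 / (0.5·0.8000 + 0.35·0.2000) ≈ 0.8511
After 'normal': P(faulty) = 0.5·0.8511 / (0.5·0.8511 + 0.65·0.1489) ≈ 0.8147
After 'high': P(faulty) = 0.5·0.8147 / (0.5·0.8147 + 0.35·0.1853) ≈ 0.8626
After 'normal': P(faulty) = 0.5·0.8626 / (0.5·0.8626 + 0.65·0.1374) ≈ 0.8285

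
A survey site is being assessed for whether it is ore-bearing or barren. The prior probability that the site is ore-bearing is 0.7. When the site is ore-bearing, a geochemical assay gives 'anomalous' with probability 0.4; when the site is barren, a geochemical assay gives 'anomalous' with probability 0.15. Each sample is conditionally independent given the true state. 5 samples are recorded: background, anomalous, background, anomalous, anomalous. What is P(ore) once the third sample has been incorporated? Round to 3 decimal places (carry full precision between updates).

0.756

After 'background': P(ore) = 0.6·0.7000 / (0.6·0.7000 + 0.85·0.3000) ≈ 0.6222
After 'anomalous': P(ore) = 0.4·0.6222 / (0.4·0.6222 + 0.15·0.3778) ≈ 0.8145
After 'background': P(ore) = 0.6·0.8145 / (0.6·0.8145 + 0.85·0.1855) ≈ 0.7561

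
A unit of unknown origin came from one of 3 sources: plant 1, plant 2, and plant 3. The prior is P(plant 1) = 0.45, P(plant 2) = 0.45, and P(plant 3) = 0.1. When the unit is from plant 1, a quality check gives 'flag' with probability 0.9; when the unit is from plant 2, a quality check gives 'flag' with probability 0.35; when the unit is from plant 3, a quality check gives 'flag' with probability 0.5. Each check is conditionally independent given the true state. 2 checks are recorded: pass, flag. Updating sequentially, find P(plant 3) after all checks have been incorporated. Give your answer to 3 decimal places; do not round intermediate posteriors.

After 'pass': normaliser = 0.1·0.4500 + 0.65·0.4500 + 0.5·0.1000; P(plant 1) ≈ 0.1161, P(plant 2) ≈ 0.7548, P(plant 3) ≈ 0.1290
After 'flag': normaliser = 0.9·0.1161 + 0.35·0.7548 + 0.5·0.1290; P(plant 1) ≈ 0.2413, P(plant 2) ≈ 0.6098, P(plant 3) ≈ 0.1489

0.149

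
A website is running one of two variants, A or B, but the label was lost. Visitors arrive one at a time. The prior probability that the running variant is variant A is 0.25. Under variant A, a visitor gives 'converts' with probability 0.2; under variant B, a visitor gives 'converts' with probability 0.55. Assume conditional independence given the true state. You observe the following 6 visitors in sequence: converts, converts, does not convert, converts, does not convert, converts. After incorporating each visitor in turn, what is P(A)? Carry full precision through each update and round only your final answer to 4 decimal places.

After 'converts': P(A) = 0.2·0.2500 / (0.2·0.2500 + 0.55·0.7500) ≈ 0.1081
After 'converts': P(A) = 0.2·0.1081 / (0.2·0.1081 + 0.55·0.8919) ≈ 0.0422
After 'does not convert': P(A) = 0.8·0.0422 / (0.8·0.0422 + 0.45·0.9578) ≈ 0.0727
After 'converts': P(A) = 0.2·0.0727 / (0.2·0.0727 + 0.55·0.9273) ≈ 0.0277
After 'does not convert': P(A) = 0.8·0.0277 / (0.8·0.0277 + 0.45·0.9723) ≈ 0.0482
After 'converts': P(A) = 0.2·0.0482 / (0.2·0.0482 + 0.55·0.9518) ≈ 0.0181

0.0181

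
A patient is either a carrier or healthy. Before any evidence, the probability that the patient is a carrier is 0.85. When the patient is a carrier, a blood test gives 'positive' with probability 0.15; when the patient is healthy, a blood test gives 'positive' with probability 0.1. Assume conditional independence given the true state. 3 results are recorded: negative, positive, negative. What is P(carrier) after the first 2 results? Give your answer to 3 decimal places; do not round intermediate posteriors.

Each posterior becomes the prior for the next update.
After 'negative': P(carrier) = 0.85·0.8500 / (0.85·0.8500 + 0.9·0.1500) ≈ 0.8426
After 'positive': P(carrier) = 0.15·0.8426 / (0.15·0.8426 + 0.1·0.1574) ≈ 0.8892

0.889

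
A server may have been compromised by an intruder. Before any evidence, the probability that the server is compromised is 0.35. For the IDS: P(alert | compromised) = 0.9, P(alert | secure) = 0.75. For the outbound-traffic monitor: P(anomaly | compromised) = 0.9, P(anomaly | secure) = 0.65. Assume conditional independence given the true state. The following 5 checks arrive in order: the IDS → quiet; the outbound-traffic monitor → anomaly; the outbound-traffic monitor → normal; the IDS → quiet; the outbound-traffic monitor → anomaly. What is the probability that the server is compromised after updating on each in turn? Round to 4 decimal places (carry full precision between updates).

0.0451

Each posterior becomes the prior for the next update.
After the IDS='quiet': P(compromised) = 0.1·0.3500 / (0.1·0.3500 + 0.25·0.6500) ≈ 0.1772
After the outbound-traffic monitor='anomaly': P(compromised) = 0.9·0.1772 / (0.9·0.1772 + 0.65·0.8228) ≈ 0.2297
After the outbound-traffic monitor='normal': P(compromised) = 0.1·0.2297 / (0.1·0.2297 + 0.35·0.7703) ≈ 0.0785
After the IDS='quiet': P(compromised) = 0.1·0.0785 / (0.1·0.0785 + 0.25·0.9215) ≈ 0.0330
After the outbound-traffic monitor='anomaly': P(compromised) = 0.9·0.0330 / (0.9·0.0330 + 0.65·0.9670) ≈ 0.0451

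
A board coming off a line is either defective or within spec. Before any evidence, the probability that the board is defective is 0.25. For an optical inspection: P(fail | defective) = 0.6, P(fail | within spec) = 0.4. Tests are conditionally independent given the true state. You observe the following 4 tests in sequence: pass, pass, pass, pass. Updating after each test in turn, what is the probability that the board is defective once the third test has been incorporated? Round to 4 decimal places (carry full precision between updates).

After 'pass': P(defective) = 0.4·0.2500 / (0.4·0.2500 + 0.6·0.7500) ≈ 0.1818
After 'pass': P(defective) = 0.4·0.1818 / (0.4·0.1818 + 0.6·0.8182) ≈ 0.1290
After 'pass': P(defective) = 0.4·0.1290 / (0.4·0.1290 + 0.6·0.8710) ≈ 0.0899

0.0899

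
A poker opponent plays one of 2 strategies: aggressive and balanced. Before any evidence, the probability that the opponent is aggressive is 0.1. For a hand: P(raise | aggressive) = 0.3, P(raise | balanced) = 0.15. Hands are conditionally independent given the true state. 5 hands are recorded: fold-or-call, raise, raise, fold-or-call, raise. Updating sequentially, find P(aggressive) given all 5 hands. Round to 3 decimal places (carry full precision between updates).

After 'fold-or-call': P(aggressive) = 0.7·0.1000 / (0.7·0.1000 + 0.85·0.9000) ≈ 0.0838
After 'raise': P(aggressive) = 0.3·0.0838 / (0.3·0.0838 + 0.15·0.9162) ≈ 0.1547
After 'raise': P(aggressive) = 0.3·0.1547 / (0.3·0.1547 + 0.15·0.8453) ≈ 0.2679
After 'fold-or-call': P(aggressive) = 0.7·0.2679 / (0.7·0.2679 + 0.85·0.7321) ≈ 0.2316
After 'raise': P(aggressive) = 0.3·0.2316 / (0.3·0.2316 + 0.15·0.7684) ≈ 0.3761

0.376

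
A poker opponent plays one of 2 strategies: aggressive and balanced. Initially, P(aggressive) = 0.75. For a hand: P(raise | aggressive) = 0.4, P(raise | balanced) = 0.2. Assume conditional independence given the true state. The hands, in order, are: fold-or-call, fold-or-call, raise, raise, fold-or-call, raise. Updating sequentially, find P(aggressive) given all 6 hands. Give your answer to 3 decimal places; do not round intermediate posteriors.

0.910

Each posterior becomes the prior for the next update.
After 'fold-or-call': P(aggressive) = 0.6·0.7500 / (0.6·0.7500 + 0.8·0.2500) ≈ 0.6923
After 'fold-or-call': P(aggressive) = 0.6·0.6923 / (0.6·0.6923 + 0.8·0.3077) ≈ 0.6279
After 'raise': P(aggressive) = 0.4·0.6279 / (0.4·0.6279 + 0.2·0.3721) ≈ 0.7714
After 'raise': P(aggressive) = 0.4·0.7714 / (0.4·0.7714 + 0.2·0.2286) ≈ 0.8710
After 'fold-or-call': P(aggressive) = 0.6·0.8710 / (0.6·0.8710 + 0.8·0.1290) ≈ 0.8351
After 'raise': P(aggressive) = 0.4·0.8351 / (0.4·0.8351 + 0.2·0.1649) ≈ 0.9101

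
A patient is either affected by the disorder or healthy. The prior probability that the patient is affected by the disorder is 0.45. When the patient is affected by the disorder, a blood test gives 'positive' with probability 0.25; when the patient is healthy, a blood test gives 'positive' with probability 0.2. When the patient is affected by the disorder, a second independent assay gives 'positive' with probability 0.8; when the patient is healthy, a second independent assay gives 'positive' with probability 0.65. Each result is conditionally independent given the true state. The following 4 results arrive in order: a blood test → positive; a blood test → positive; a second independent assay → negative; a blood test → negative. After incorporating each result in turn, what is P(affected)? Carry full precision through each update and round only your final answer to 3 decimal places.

0.406

After a blood test='positive': P(affected) = 0.25·0.4500 / (0.25·0.4500 + 0.2·0.5500) ≈ 0.5056
After a blood test='positive': P(affected) = 0.25·0.5056 / (0.25·0.5056 + 0.2·0.4944) ≈ 0.5611
After a second independent assay='negative': P(affected) = 0.2·0.5611 / (0.2·0.5611 + 0.35·0.4389) ≈ 0.4221
After a blood test='negative': P(affected) = 0.75·0.4221 / (0.75·0.4221 + 0.8·0.5779) ≈ 0.4065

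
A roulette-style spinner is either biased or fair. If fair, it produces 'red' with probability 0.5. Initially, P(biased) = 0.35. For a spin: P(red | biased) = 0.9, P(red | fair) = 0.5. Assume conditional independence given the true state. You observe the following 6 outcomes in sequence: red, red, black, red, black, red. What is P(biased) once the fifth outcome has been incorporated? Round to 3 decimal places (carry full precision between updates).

0.112

After 'red': P(biased) = 0.9·0.3500 / (0.9·0.3500 + 0.5·0.6500) ≈ 0.4922
After 'red': P(biased) = 0.9·0.4922 / (0.9·0.4922 + 0.5·0.5078) ≈ 0.6357
After 'black': P(biased) = 0.1·0.6357 / (0.1·0.6357 + 0.5·0.3643) ≈ 0.2587
After 'red': P(biased) = 0.9·0.2587 / (0.9·0.2587 + 0.5·0.7413) ≈ 0.3858
After 'black': P(biased) = 0.1·0.3858 / (0.1·0.3858 + 0.5·0.6142) ≈ 0.1116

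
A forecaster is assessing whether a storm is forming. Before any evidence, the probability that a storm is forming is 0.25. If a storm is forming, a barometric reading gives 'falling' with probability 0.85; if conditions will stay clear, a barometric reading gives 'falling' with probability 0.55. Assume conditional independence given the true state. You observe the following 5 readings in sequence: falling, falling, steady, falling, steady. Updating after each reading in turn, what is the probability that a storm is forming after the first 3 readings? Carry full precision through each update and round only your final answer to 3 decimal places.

Each posterior becomes the prior for the next update.
After 'falling': P(storm) = 0.85·0.2500 / (0.85·0.2500 + 0.55·0.7500) ≈ 0.3400
After 'falling': P(storm) = 0.85·0.3400 / (0.85·0.3400 + 0.55·0.6600) ≈ 0.4433
After 'steady': P(storm) = 0.15·0.4433 / (0.15·0.4433 + 0.45·0.5567) ≈ 0.2097

0.210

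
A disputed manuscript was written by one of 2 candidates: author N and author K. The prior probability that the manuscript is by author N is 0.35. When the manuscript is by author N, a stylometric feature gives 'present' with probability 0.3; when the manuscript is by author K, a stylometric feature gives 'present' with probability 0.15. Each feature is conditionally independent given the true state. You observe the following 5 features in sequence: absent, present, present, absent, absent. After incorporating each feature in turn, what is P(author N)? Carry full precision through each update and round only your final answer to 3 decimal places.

0.546

After 'absent': P(author N) = 0.7·0.3500 / (0.7·0.3500 + 0.85·0.6500) ≈ 0.3072
After 'present': P(author N) = 0.3·0.3072 / (0.3·0.3072 + 0.15·0.6928) ≈ 0.4700
After 'present': P(author N) = 0.3·0.4700 / (0.3·0.4700 + 0.15·0.5300) ≈ 0.6395
After 'absent': P(author N) = 0.7·0.6395 / (0.7·0.6395 + 0.85·0.3605) ≈ 0.5936
After 'absent': P(author N) = 0.7·0.5936 / (0.7·0.5936 + 0.85·0.4064) ≈ 0.5461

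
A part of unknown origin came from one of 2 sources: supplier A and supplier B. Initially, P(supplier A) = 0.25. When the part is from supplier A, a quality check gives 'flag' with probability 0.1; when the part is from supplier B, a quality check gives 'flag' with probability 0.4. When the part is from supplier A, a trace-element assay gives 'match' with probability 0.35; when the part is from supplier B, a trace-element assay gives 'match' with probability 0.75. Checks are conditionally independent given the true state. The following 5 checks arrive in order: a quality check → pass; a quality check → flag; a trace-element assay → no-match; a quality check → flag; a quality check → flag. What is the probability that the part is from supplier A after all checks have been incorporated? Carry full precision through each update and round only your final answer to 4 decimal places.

0.0199

After a quality check='pass': P(supplier A) = 0.9·0.2500 / (0.9·0.2500 + 0.6·0.7500) ≈ 0.3333
After a quality check='flag': P(supplier A) = 0.1·0.3333 / (0.1·0.3333 + 0.4·0.6667) ≈ 0.1111
After a trace-element assay='no-match': P(supplier A) = 0.65·0.1111 / (0.65·0.1111 + 0.25·0.8889) ≈ 0.2453
After a quality check='flag': P(supplier A) = 0.1·0.2453 / (0.1·0.2453 + 0.4·0.7547) ≈ 0.0751
After a quality check='flag': P(supplier A) = 0.1·0.0751 / (0.1·0.0751 + 0.4·0.9249) ≈ 0.0199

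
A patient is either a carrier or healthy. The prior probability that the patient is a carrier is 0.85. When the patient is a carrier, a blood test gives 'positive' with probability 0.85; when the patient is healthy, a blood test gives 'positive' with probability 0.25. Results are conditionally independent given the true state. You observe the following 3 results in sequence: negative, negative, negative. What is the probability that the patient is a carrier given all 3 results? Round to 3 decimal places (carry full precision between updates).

After 'negative': P(carrier) = 0.15·0.8500 / (0.15·0.8500 + 0.75·0.1500) ≈ 0.5312
After 'negative': P(carrier) = 0.15·0.5312 / (0.15·0.5312 + 0.75·0.4688) ≈ 0.1848
After 'negative': P(carrier) = 0.15·0.1848 / (0.15·0.1848 + 0.75·0.8152) ≈ 0.0434

0.043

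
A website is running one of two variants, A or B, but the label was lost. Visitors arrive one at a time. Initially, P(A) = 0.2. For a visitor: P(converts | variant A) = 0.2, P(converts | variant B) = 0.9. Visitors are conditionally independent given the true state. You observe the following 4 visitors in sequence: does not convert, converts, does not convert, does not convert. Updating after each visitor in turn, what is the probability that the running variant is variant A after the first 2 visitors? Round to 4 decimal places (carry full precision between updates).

0.3077

After 'does not convert': P(A) = 0.8·0.2000 / (0.8·0.2000 + 0.1·0.8000) ≈ 0.6667
After 'converts': P(A) = 0.2·0.6667 / (0.2·0.6667 + 0.9·0.3333) ≈ 0.3077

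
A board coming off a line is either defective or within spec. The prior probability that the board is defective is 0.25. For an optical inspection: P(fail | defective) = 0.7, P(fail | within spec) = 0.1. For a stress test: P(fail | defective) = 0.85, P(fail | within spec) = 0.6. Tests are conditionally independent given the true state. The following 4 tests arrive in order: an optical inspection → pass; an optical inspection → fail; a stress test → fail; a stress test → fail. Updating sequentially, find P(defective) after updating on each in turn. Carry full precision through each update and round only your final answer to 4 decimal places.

After an optical inspection='pass': P(defective) = 0.3·0.2500 / (0.3·0.2500 + 0.9·0.7500) ≈ 0.1000
After an optical inspection='fail': P(defective) = 0.7·0.1000 / (0.7·0.1000 + 0.1·0.9000) ≈ 0.4375
After a stress test='fail': P(defective) = 0.85·0.4375 / (0.85·0.4375 + 0.6·0.5625) ≈ 0.5242
After a stress test='fail': P(defective) = 0.85·0.5242 / (0.85·0.5242 + 0.6·0.4758) ≈ 0.6095

0.6095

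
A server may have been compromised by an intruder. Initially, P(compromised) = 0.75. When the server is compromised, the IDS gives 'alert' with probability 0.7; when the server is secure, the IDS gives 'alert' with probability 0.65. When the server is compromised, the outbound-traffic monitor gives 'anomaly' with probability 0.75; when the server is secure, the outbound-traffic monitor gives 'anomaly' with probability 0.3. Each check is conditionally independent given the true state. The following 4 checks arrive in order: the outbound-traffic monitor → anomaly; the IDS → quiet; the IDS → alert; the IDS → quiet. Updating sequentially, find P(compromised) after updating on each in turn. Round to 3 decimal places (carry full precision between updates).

0.856

After the outbound-traffic monitor='anomaly': P(compromised) = 0.75·0.7500 / (0.75·0.7500 + 0.3·0.2500) ≈ 0.8824
After the IDS='quiet': P(compromised) = 0.3·0.8824 / (0.3·0.8824 + 0.35·0.1176) ≈ 0.8654
After the IDS='alert': P(compromised) = 0.7·0.8654 / (0.7·0.8654 + 0.65·0.1346) ≈ 0.8738
After the IDS='quiet': P(compromised) = 0.3·0.8738 / (0.3·0.8738 + 0.35·0.1262) ≈ 0.8558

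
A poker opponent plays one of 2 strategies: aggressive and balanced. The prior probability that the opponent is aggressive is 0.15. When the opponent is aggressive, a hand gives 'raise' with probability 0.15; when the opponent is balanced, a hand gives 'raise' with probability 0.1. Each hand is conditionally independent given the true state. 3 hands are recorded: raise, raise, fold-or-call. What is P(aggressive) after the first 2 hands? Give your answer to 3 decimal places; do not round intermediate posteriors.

0.284

After 'raise': P(aggressive) = 0.15·0.1500 / (0.15·0.1500 + 0.1·0.8500) ≈ 0.2093
After 'raise': P(aggressive) = 0.15·0.2093 / (0.15·0.2093 + 0.1·0.7907) ≈ 0.2842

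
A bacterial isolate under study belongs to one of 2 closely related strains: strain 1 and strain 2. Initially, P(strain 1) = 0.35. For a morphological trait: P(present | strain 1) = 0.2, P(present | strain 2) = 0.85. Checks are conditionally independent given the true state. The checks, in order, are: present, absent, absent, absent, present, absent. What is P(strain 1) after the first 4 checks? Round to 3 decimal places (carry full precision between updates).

0.951

Each posterior becomes the prior for the next update.
After 'present': P(strain 1) = 0.2·0.3500 / (0.2·0.3500 + 0.85·0.6500) ≈ 0.1124
After 'absent': P(strain 1) = 0.8·0.1124 / (0.8·0.1124 + 0.15·0.8876) ≈ 0.4032
After 'absent': P(strain 1) = 0.8·0.4032 / (0.8·0.4032 + 0.15·0.5968) ≈ 0.7828
After 'absent': P(strain 1) = 0.8·0.7828 / (0.8·0.7828 + 0.15·0.2172) ≈ 0.9505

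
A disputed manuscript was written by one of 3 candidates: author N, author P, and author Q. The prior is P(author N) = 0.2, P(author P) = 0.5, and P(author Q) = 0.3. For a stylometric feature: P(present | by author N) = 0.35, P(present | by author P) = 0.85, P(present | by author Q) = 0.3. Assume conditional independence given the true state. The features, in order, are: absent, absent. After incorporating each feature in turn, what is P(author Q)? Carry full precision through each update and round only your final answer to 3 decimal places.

0.606

After 'absent': normaliser = 0.65·0.2000 + 0.15·0.5000 + 0.7·0.3000; P(author N) ≈ 0.3133, P(author P) ≈ 0.1807, P(author Q) ≈ 0.5060
After 'absent': normaliser = 0.65·0.3133 + 0.15·0.1807 + 0.7·0.5060; P(author N) ≈ 0.3481, P(author P) ≈ 0.0463, P(author Q) ≈ 0.6056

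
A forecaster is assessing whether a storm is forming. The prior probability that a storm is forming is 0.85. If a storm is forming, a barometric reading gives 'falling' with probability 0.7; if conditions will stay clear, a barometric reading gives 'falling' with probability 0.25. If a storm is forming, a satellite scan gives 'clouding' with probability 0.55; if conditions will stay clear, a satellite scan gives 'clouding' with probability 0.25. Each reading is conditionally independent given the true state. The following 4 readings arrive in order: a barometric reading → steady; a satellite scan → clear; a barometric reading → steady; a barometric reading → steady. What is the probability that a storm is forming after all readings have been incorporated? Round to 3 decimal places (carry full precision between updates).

After a barometric reading='steady': P(storm) = 0.3·0.8500 / (0.3·0.8500 + 0.75·0.1500) ≈ 0.6939
After a satellite scan='clear': P(storm) = 0.45·0.6939 / (0.45·0.6939 + 0.75·0.3061) ≈ 0.5763
After a barometric reading='steady': P(storm) = 0.3·0.5763 / (0.3·0.5763 + 0.75·0.4237) ≈ 0.3523
After a barometric reading='steady': P(storm) = 0.3·0.3523 / (0.3·0.3523 + 0.75·0.6477) ≈ 0.1787

0.179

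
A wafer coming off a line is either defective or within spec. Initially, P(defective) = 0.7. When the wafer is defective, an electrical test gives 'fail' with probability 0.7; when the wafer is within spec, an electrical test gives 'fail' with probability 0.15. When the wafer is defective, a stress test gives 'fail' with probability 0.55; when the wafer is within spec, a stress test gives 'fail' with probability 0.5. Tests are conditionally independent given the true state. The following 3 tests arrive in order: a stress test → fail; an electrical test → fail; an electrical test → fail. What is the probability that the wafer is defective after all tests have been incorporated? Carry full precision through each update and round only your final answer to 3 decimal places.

0.982

After a stress test='fail': P(defective) = 0.55·0.7000 / (0.55·0.7000 + 0.5·0.3000) ≈ 0.7196
After an electrical test='fail': P(defective) = 0.7·0.7196 / (0.7·0.7196 + 0.15·0.2804) ≈ 0.9229
After an electrical test='fail': P(defective) = 0.7·0.9229 / (0.7·0.9229 + 0.15·0.0771) ≈ 0.9824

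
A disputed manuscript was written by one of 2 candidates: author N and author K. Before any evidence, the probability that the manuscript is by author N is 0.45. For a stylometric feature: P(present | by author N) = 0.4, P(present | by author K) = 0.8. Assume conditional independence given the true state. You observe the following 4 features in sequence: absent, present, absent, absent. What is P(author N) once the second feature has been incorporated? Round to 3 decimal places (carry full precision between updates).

Apply Bayes' rule sequentially, carrying P(author N) forward.
After 'absent': P(author N) = 0.6·0.4500 / (0.6·0.4500 + 0.2·0.5500) ≈ 0.7105
After 'present': P(author N) = 0.4·0.7105 / (0.4·0.7105 + 0.8·0.2895) ≈ 0.5510

0.551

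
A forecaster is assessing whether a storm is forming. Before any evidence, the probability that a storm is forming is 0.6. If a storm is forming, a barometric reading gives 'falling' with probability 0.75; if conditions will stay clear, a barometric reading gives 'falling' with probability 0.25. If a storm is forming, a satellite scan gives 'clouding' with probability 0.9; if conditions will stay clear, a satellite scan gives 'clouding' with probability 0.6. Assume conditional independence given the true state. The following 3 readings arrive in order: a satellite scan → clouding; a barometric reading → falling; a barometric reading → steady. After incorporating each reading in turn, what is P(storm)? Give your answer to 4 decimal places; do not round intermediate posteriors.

0.6923

After a satellite scan='clouding': P(storm) = 0.9·0.6000 / (0.9·0.6000 + 0.6·0.4000) ≈ 0.6923
After a barometric reading='falling': P(storm) = 0.75·0.6923 / (0.75·0.6923 + 0.25·0.3077) ≈ 0.8710
After a barometric reading='steady': P(storm) = 0.25·0.8710 / (0.25·0.8710 + 0.75·0.1290) ≈ 0.6923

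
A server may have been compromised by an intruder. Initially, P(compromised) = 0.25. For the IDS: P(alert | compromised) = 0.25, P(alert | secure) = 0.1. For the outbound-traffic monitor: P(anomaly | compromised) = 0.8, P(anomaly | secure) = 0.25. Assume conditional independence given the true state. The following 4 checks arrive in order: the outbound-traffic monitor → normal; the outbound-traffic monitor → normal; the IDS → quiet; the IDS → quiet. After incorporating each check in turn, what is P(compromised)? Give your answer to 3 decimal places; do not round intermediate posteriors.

After the outbound-traffic monitor='normal': P(compromised) = 0.2·0.2500 / (0.2·0.2500 + 0.75·0.7500) ≈ 0.0816
After the outbound-traffic monitor='normal': P(compromised) = 0.2·0.0816 / (0.2·0.0816 + 0.75·0.9184) ≈ 0.0232
After the IDS='quiet': P(compromised) = 0.75·0.0232 / (0.75·0.0232 + 0.9·0.9768) ≈ 0.0194
After the IDS='quiet': P(compromised) = 0.75·0.0194 / (0.75·0.0194 + 0.9·0.9806) ≈ 0.0162

0.016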